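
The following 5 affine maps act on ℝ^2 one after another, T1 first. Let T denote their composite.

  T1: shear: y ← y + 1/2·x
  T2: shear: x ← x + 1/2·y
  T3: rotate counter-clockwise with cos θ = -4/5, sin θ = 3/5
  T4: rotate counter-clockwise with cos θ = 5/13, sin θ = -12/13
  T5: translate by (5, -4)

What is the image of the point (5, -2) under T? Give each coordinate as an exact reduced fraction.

T(p) = (151/26, 63/52)

T1 shear: y ← y + 1/2·x: (5, -2) → (5, 1/2)
T2 shear: x ← x + 1/2·y: (5, 1/2) → (21/4, 1/2)
T3 rotate counter-clockwise with cos θ = -4/5, sin θ = 3/5: (21/4, 1/2) → (-9/2, 11/4)
T4 rotate counter-clockwise with cos θ = 5/13, sin θ = -12/13: (-9/2, 11/4) → (21/26, 271/52)
T5 translate by (5, -4): (21/26, 271/52) → (151/26, 63/52)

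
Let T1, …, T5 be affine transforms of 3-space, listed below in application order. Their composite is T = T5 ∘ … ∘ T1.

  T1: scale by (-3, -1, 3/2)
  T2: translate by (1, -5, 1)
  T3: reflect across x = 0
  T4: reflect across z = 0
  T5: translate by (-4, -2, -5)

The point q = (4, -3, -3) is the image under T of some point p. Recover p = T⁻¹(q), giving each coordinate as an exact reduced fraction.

p = (3, -4, -2)

T1 = [-3 0 0 0; 0 -1 0 0; 0 0 3/2 0; 0 0 0 1]
T2·T1 = [-3 0 0 1; 0 -1 0 -5; 0 0 3/2 1; 0 0 0 1]
T3·…·T1 = [3 0 0 -1; 0 -1 0 -5; 0 0 3/2 1; 0 0 0 1]
T4·…·T1 = [3 0 0 -1; 0 -1 0 -5; 0 0 -3/2 -1; 0 0 0 1]
T5·…·T1 = [3 0 0 -5; 0 -1 0 -7; 0 0 -3/2 -6; 0 0 0 1]
det M = 9/2; M⁻¹ = [1/3 0 0 5/3; 0 -1 0 -7; 0 0 -2/3 -4; 0 0 0 1]
M⁻¹ · (4, -3, -3)ᵀ = (3, -4, -2)ᵀ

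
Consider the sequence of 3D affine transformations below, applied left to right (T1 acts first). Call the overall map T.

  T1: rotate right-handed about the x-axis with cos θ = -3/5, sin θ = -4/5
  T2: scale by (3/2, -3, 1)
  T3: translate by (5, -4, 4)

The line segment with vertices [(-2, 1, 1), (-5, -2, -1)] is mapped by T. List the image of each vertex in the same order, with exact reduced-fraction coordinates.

T1 rotate right-handed about the x-axis with cos θ = -3/5, sin θ = -4/5: (-2, 1, 1) → (-2, 1/5, -7/5); (-5, -2, -1) → (-5, 2/5, 11/5)
T2 scale by (3/2, -3, 1): (-2, 1/5, -7/5) → (-3, -3/5, -7/5); (-5, 2/5, 11/5) → (-15/2, -6/5, 11/5)
T3 translate by (5, -4, 4): (-3, -3/5, -7/5) → (2, -23/5, 13/5); (-15/2, -6/5, 11/5) → (-5/2, -26/5, 31/5)

image vertices: (2, -23/5, 13/5), (-5/2, -26/5, 31/5)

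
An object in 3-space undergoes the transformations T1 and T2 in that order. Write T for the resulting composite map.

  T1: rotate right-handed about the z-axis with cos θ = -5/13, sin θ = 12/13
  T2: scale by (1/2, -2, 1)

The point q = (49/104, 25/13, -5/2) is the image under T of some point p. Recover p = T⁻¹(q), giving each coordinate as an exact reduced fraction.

p = (-5/4, -1/2, -5/2)

T1 = [-5/13 -12/13 0 0; 12/13 -5/13 0 0; 0 0 1 0; 0 0 0 1]
T2·T1 = [-5/26 -6/13 0 0; -24/13 10/13 0 0; 0 0 1 0; 0 0 0 1]
det M = -1; M⁻¹ = [-10/13 -6/13 0 0; -24/13 5/26 0 0; 0 0 1 0; 0 0 0 1]
M⁻¹ · (49/104, 25/13, -5/2)ᵀ = (-5/4, -1/2, -5/2)ᵀ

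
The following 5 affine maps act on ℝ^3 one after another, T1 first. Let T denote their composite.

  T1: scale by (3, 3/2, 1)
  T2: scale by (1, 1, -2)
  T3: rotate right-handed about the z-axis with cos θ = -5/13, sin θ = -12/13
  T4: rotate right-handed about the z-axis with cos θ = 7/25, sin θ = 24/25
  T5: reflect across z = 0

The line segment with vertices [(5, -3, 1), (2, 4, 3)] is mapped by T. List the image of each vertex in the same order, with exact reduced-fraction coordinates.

T1 scale by (3, 3/2, 1): (5, -3, 1) → (15, -9/2, 1); (2, 4, 3) → (6, 6, 3)
T2 scale by (1, 1, -2): (15, -9/2, 1) → (15, -9/2, -2); (6, 6, 3) → (6, 6, -6)
T3 rotate right-handed about the z-axis with cos θ = -5/13, sin θ = -12/13: (15, -9/2, -2) → (-129/13, -315/26, -2); (6, 6, -6) → (42/13, -102/13, -6)
T4 rotate right-handed about the z-axis with cos θ = 7/25, sin θ = 24/25: (-129/13, -315/26, -2) → (2877/325, -8397/650, -2); (42/13, -102/13, -6) → (2742/325, 294/325, -6)
T5 reflect across z = 0: (2877/325, -8397/650, -2) → (2877/325, -8397/650, 2); (2742/325, 294/325, -6) → (2742/325, 294/325, 6)

image vertices: (2877/325, -8397/650, 2), (2742/325, 294/325, 6)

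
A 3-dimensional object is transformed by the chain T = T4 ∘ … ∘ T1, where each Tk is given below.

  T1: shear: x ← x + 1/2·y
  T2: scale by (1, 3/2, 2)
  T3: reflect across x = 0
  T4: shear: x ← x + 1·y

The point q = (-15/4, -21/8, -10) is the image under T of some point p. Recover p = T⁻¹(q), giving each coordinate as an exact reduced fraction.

p = (2, -7/4, -5)

T1 = [1 1/2 0 0; 0 1 0 0; 0 0 1 0; 0 0 0 1]
T2·T1 = [1 1/2 0 0; 0 3/2 0 0; 0 0 2 0; 0 0 0 1]
T3·…·T1 = [-1 -1/2 0 0; 0 3/2 0 0; 0 0 2 0; 0 0 0 1]
T4·…·T1 = [-1 1 0 0; 0 3/2 0 0; 0 0 2 0; 0 0 0 1]
det M = -3; M⁻¹ = [-1 2/3 0 0; 0 2/3 0 0; 0 0 1/2 0; 0 0 0 1]
M⁻¹ · (-15/4, -21/8, -10)ᵀ = (2, -7/4, -5)ᵀ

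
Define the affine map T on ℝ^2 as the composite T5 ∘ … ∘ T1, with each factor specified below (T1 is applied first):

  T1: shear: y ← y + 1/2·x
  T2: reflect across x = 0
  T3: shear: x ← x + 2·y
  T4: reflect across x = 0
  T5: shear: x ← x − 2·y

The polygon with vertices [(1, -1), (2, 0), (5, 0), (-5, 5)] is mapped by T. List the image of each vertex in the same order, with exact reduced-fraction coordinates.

image vertices: (3, -1/2), (-2, 1), (-5, 5/2), (-15, 5/2)

T1 shear: y ← y + 1/2·x: (1, -1) → (1, -1/2); (2, 0) → (2, 1); (5, 0) → (5, 5/2); (-5, 5) → (-5, 5/2)
T2 reflect across x = 0: (1, -1/2) → (-1, -1/2); (2, 1) → (-2, 1); (5, 5/2) → (-5, 5/2); (-5, 5/2) → (5, 5/2)
T3 shear: x ← x + 2·y: (-1, -1/2) → (-2, -1/2); (-2, 1) → (0, 1); (-5, 5/2) → (0, 5/2); (5, 5/2) → (10, 5/2)
T4 reflect across x = 0: (-2, -1/2) → (2, -1/2); (0, 1) → (0, 1); (0, 5/2) → (0, 5/2); (10, 5/2) → (-10, 5/2)
T5 shear: x ← x − 2·y: (2, -1/2) → (3, -1/2); (0, 1) → (-2, 1); (0, 5/2) → (-5, 5/2); (-10, 5/2) → (-15, 5/2)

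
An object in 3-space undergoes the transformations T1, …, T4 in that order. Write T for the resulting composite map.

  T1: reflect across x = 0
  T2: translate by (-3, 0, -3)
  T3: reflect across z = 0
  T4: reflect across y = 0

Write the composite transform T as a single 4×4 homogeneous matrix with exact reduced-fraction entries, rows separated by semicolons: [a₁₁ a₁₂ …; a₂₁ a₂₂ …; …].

T1 = [-1 0 0 0; 0 1 0 0; 0 0 1 0; 0 0 0 1]
T2·T1 = [-1 0 0 -3; 0 1 0 0; 0 0 1 -3; 0 0 0 1]
T3·…·T1 = [-1 0 0 -3; 0 1 0 0; 0 0 -1 3; 0 0 0 1]
T4·…·T1 = [-1 0 0 -3; 0 -1 0 0; 0 0 -1 3; 0 0 0 1]

T = [-1 0 0 -3; 0 -1 0 0; 0 0 -1 3; 0 0 0 1]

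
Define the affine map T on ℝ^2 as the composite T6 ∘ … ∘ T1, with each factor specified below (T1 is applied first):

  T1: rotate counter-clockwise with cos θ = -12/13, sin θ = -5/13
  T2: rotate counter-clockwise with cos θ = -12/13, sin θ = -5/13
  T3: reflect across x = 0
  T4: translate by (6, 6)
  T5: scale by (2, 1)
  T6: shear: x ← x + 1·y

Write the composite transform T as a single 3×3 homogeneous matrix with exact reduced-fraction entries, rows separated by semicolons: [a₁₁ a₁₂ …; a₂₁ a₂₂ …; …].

T1 = [-12/13 5/13 0; -5/13 -12/13 0; 0 0 1]
T2·T1 = [119/169 -120/169 0; 120/169 119/169 0; 0 0 1]
T3·…·T1 = [-119/169 120/169 0; 120/169 119/169 0; 0 0 1]
T4·…·T1 = [-119/169 120/169 6; 120/169 119/169 6; 0 0 1]
T5·…·T1 = [-238/169 240/169 12; 120/169 119/169 6; 0 0 1]
T6·…·T1 = [-118/169 359/169 18; 120/169 119/169 6; 0 0 1]

T = [-118/169 359/169 18; 120/169 119/169 6; 0 0 1]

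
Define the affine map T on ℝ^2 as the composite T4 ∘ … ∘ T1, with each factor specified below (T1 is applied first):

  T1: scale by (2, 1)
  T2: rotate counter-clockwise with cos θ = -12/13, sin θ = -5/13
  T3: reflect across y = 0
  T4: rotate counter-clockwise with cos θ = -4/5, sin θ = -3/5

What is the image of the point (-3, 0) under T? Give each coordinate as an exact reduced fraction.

T1 scale by (2, 1): (-3, 0) → (-6, 0)
T2 rotate counter-clockwise with cos θ = -12/13, sin θ = -5/13: (-6, 0) → (72/13, 30/13)
T3 reflect across y = 0: (72/13, 30/13) → (72/13, -30/13)
T4 rotate counter-clockwise with cos θ = -4/5, sin θ = -3/5: (72/13, -30/13) → (-378/65, -96/65)

T(p) = (-378/65, -96/65)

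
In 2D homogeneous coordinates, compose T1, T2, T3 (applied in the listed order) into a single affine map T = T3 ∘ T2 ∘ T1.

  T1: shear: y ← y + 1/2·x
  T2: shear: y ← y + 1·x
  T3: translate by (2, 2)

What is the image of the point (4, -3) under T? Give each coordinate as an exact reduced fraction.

T1 shear: y ← y + 1/2·x: (4, -3) → (4, -1)
T2 shear: y ← y + 1·x: (4, -1) → (4, 3)
T3 translate by (2, 2): (4, 3) → (6, 5)

T(p) = (6, 5)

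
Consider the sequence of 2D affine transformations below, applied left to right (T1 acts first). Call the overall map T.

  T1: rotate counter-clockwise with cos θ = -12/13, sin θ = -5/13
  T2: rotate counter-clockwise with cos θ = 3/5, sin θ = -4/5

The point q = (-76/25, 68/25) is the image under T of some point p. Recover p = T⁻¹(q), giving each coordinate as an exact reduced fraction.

T1 = [-12/13 5/13 0; -5/13 -12/13 0; 0 0 1]
T2·T1 = [-56/65 -33/65 0; 33/65 -56/65 0; 0 0 1]
det M = 1; M⁻¹ = [-56/65 33/65 0; -33/65 -56/65 0; 0 0 1]
M⁻¹ · (-76/25, 68/25)ᵀ = (4, -4/5)ᵀ

p = (4, -4/5)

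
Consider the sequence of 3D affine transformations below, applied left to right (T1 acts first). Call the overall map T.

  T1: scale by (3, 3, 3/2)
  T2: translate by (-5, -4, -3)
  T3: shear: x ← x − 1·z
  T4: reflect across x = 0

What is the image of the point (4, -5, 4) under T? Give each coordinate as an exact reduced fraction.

T(p) = (-4, -19, 3)

T1 scale by (3, 3, 3/2): (4, -5, 4) → (12, -15, 6)
T2 translate by (-5, -4, -3): (12, -15, 6) → (7, -19, 3)
T3 shear: x ← x − 1·z: (7, -19, 3) → (4, -19, 3)
T4 reflect across x = 0: (4, -19, 3) → (-4, -19, 3)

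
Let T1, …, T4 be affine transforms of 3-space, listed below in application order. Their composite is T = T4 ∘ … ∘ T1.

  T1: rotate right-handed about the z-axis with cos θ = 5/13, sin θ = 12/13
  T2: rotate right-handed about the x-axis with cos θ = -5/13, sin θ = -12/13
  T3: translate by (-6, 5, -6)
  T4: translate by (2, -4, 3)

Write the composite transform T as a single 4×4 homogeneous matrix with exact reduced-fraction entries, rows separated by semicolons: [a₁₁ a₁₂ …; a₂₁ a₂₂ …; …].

T = [5/13 -12/13 0 -4; -60/169 -25/169 12/13 1; -144/169 -60/169 -5/13 -3; 0 0 0 1]

T1 = [5/13 -12/13 0 0; 12/13 5/13 0 0; 0 0 1 0; 0 0 0 1]
T2·T1 = [5/13 -12/13 0 0; -60/169 -25/169 12/13 0; -144/169 -60/169 -5/13 0; 0 0 0 1]
T3·…·T1 = [5/13 -12/13 0 -6; -60/169 -25/169 12/13 5; -144/169 -60/169 -5/13 -6; 0 0 0 1]
T4·…·T1 = [5/13 -12/13 0 -4; -60/169 -25/169 12/13 1; -144/169 -60/169 -5/13 -3; 0 0 0 1]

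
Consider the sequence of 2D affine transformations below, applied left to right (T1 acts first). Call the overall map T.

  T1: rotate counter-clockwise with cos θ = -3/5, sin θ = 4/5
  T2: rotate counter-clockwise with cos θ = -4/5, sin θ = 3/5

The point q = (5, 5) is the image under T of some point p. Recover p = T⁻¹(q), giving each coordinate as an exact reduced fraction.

T1 = [-3/5 -4/5 0; 4/5 -3/5 0; 0 0 1]
T2·T1 = [0 1 0; -1 0 0; 0 0 1]
det M = 1; M⁻¹ = [0 -1 0; 1 0 0; 0 0 1]
M⁻¹ · (5, 5)ᵀ = (-5, 5)ᵀ

p = (-5, 5)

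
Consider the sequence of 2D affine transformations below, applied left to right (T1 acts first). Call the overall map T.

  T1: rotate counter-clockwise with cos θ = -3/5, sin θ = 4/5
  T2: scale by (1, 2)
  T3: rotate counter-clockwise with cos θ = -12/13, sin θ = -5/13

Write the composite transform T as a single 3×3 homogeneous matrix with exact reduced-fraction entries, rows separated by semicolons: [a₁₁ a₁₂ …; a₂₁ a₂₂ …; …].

T = [76/65 18/65 0; -81/65 92/65 0; 0 0 1]

T1 = [-3/5 -4/5 0; 4/5 -3/5 0; 0 0 1]
T2·T1 = [-3/5 -4/5 0; 8/5 -6/5 0; 0 0 1]
T3·…·T1 = [76/65 18/65 0; -81/65 92/65 0; 0 0 1]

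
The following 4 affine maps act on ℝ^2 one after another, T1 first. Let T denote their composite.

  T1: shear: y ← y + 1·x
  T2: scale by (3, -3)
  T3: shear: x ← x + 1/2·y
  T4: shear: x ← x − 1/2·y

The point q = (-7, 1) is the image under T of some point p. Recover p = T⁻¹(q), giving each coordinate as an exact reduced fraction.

T1 = [1 0 0; 1 1 0; 0 0 1]
T2·T1 = [3 0 0; -3 -3 0; 0 0 1]
T3·…·T1 = [3/2 -3/2 0; -3 -3 0; 0 0 1]
T4·…·T1 = [3 0 0; -3 -3 0; 0 0 1]
det M = -9; M⁻¹ = [1/3 0 0; -1/3 -1/3 0; 0 0 1]
M⁻¹ · (-7, 1)ᵀ = (-7/3, 2)ᵀ

p = (-7/3, 2)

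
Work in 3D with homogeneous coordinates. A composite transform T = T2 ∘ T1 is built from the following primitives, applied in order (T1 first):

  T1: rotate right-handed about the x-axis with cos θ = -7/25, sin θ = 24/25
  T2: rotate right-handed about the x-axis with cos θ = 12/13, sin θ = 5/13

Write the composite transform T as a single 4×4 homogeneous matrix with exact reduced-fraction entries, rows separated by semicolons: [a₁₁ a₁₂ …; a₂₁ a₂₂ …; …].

T1 = [1 0 0 0; 0 -7/25 -24/25 0; 0 24/25 -7/25 0; 0 0 0 1]
T2·T1 = [1 0 0 0; 0 -204/325 -253/325 0; 0 253/325 -204/325 0; 0 0 0 1]

T = [1 0 0 0; 0 -204/325 -253/325 0; 0 253/325 -204/325 0; 0 0 0 1]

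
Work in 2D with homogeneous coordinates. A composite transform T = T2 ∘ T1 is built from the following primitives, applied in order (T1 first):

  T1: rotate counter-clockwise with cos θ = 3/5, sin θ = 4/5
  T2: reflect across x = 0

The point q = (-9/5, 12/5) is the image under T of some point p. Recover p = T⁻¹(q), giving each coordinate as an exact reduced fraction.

T1 = [3/5 -4/5 0; 4/5 3/5 0; 0 0 1]
T2·T1 = [-3/5 4/5 0; 4/5 3/5 0; 0 0 1]
det M = -1; M⁻¹ = [-3/5 4/5 0; 4/5 3/5 0; 0 0 1]
M⁻¹ · (-9/5, 12/5)ᵀ = (3, 0)ᵀ

p = (3, 0)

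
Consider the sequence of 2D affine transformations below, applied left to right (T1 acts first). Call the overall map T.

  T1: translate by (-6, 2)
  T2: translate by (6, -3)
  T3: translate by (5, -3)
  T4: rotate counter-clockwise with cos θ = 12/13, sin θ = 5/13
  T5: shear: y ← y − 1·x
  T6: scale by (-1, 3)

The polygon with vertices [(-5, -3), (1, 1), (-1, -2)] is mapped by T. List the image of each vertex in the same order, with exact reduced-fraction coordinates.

image vertices: (-35/13, -357/13), (-87/13, -279/13), (-6, -30)

T1 translate by (-6, 2): (-5, -3) → (-11, -1); (1, 1) → (-5, 3); (-1, -2) → (-7, 0)
T2 translate by (6, -3): (-11, -1) → (-5, -4); (-5, 3) → (1, 0); (-7, 0) → (-1, -3)
T3 translate by (5, -3): (-5, -4) → (0, -7); (1, 0) → (6, -3); (-1, -3) → (4, -6)
T4 rotate counter-clockwise with cos θ = 12/13, sin θ = 5/13: (0, -7) → (35/13, -84/13); (6, -3) → (87/13, -6/13); (4, -6) → (6, -4)
T5 shear: y ← y − 1·x: (35/13, -84/13) → (35/13, -119/13); (87/13, -6/13) → (87/13, -93/13); (6, -4) → (6, -10)
T6 scale by (-1, 3): (35/13, -119/13) → (-35/13, -357/13); (87/13, -93/13) → (-87/13, -279/13); (6, -10) → (-6, -30)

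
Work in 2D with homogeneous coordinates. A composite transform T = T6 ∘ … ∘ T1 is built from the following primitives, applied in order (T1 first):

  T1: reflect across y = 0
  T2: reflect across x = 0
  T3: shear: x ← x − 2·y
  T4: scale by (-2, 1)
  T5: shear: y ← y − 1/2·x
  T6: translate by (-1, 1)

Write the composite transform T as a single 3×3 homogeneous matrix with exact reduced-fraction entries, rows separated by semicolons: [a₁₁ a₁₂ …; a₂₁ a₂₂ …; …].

T1 = [1 0 0; 0 -1 0; 0 0 1]
T2·T1 = [-1 0 0; 0 -1 0; 0 0 1]
T3·…·T1 = [-1 2 0; 0 -1 0; 0 0 1]
T4·…·T1 = [2 -4 0; 0 -1 0; 0 0 1]
T5·…·T1 = [2 -4 0; -1 1 0; 0 0 1]
T6·…·T1 = [2 -4 -1; -1 1 1; 0 0 1]

T = [2 -4 -1; -1 1 1; 0 0 1]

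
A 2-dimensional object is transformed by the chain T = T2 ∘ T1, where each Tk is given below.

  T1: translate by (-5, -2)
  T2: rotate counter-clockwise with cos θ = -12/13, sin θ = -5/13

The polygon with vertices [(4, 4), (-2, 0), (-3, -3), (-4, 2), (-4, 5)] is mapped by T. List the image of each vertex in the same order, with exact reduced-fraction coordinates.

image vertices: (22/13, -19/13), (74/13, 59/13), (71/13, 100/13), (108/13, 45/13), (123/13, 9/13)

T1 translate by (-5, -2): (4, 4) → (-1, 2); (-2, 0) → (-7, -2); (-3, -3) → (-8, -5); (-4, 2) → (-9, 0); (-4, 5) → (-9, 3)
T2 rotate counter-clockwise with cos θ = -12/13, sin θ = -5/13: (-1, 2) → (22/13, -19/13); (-7, -2) → (74/13, 59/13); (-8, -5) → (71/13, 100/13); (-9, 0) → (108/13, 45/13); (-9, 3) → (123/13, 9/13)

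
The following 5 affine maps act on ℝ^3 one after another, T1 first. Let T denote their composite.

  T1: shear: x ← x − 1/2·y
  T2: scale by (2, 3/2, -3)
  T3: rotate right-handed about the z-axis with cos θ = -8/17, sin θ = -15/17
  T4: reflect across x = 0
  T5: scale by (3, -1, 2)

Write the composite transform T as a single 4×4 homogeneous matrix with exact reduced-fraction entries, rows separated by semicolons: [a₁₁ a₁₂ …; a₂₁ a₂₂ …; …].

T = [48/17 -183/34 0 0; 30/17 -3/17 0 0; 0 0 -6 0; 0 0 0 1]

T1 = [1 -1/2 0 0; 0 1 0 0; 0 0 1 0; 0 0 0 1]
T2·T1 = [2 -1 0 0; 0 3/2 0 0; 0 0 -3 0; 0 0 0 1]
T3·…·T1 = [-16/17 61/34 0 0; -30/17 3/17 0 0; 0 0 -3 0; 0 0 0 1]
T4·…·T1 = [16/17 -61/34 0 0; -30/17 3/17 0 0; 0 0 -3 0; 0 0 0 1]
T5·…·T1 = [48/17 -183/34 0 0; 30/17 -3/17 0 0; 0 0 -6 0; 0 0 0 1]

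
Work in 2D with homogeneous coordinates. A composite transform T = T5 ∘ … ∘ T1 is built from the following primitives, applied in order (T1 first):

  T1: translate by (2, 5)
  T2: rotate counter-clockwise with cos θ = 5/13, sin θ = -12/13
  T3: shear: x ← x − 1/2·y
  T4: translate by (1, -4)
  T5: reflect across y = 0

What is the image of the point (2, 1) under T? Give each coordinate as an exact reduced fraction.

T(p) = (114/13, 70/13)

T1 translate by (2, 5): (2, 1) → (4, 6)
T2 rotate counter-clockwise with cos θ = 5/13, sin θ = -12/13: (4, 6) → (92/13, -18/13)
T3 shear: x ← x − 1/2·y: (92/13, -18/13) → (101/13, -18/13)
T4 translate by (1, -4): (101/13, -18/13) → (114/13, -70/13)
T5 reflect across y = 0: (114/13, -70/13) → (114/13, 70/13)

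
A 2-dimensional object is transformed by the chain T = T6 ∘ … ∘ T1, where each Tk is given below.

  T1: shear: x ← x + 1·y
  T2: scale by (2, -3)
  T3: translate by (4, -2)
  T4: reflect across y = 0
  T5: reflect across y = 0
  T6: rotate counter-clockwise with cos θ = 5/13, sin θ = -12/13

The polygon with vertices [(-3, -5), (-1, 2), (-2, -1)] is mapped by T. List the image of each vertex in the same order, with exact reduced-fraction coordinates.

T1 shear: x ← x + 1·y: (-3, -5) → (-8, -5); (-1, 2) → (1, 2); (-2, -1) → (-3, -1)
T2 scale by (2, -3): (-8, -5) → (-16, 15); (1, 2) → (2, -6); (-3, -1) → (-6, 3)
T3 translate by (4, -2): (-16, 15) → (-12, 13); (2, -6) → (6, -8); (-6, 3) → (-2, 1)
T4 reflect across y = 0: (-12, 13) → (-12, -13); (6, -8) → (6, 8); (-2, 1) → (-2, -1)
T5 reflect across y = 0: (-12, -13) → (-12, 13); (6, 8) → (6, -8); (-2, -1) → (-2, 1)
T6 rotate counter-clockwise with cos θ = 5/13, sin θ = -12/13: (-12, 13) → (96/13, 209/13); (6, -8) → (-66/13, -112/13); (-2, 1) → (2/13, 29/13)

image vertices: (96/13, 209/13), (-66/13, -112/13), (2/13, 29/13)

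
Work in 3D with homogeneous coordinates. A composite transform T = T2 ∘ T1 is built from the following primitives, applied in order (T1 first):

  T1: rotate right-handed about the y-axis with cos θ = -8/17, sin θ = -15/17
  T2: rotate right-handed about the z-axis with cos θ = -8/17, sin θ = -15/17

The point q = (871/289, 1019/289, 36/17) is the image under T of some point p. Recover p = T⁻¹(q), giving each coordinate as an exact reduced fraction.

p = (4, 1, 3)

T1 = [-8/17 0 -15/17 0; 0 1 0 0; 15/17 0 -8/17 0; 0 0 0 1]
T2·T1 = [64/289 15/17 120/289 0; 120/289 -8/17 225/289 0; 15/17 0 -8/17 0; 0 0 0 1]
det M = 1; M⁻¹ = [64/289 120/289 15/17 0; 15/17 -8/17 0 0; 120/289 225/289 -8/17 0; 0 0 0 1]
M⁻¹ · (871/289, 1019/289, 36/17)ᵀ = (4, 1, 3)ᵀ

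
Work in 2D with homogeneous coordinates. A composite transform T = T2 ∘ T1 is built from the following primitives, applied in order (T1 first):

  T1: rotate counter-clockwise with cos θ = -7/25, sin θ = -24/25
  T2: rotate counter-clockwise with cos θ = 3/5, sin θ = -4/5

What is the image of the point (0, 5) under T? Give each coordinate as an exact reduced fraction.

T(p) = (44/25, -117/25)

T1 rotate counter-clockwise with cos θ = -7/25, sin θ = -24/25: (0, 5) → (24/5, -7/5)
T2 rotate counter-clockwise with cos θ = 3/5, sin θ = -4/5: (24/5, -7/5) → (44/25, -117/25)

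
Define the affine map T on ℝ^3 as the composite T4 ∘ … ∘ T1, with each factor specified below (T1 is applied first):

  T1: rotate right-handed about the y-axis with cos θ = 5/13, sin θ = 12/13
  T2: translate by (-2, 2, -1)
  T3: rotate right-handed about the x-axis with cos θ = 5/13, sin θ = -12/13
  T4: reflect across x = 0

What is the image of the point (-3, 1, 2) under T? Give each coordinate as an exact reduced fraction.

T(p) = (17/13, 591/169, -303/169)

T1 rotate right-handed about the y-axis with cos θ = 5/13, sin θ = 12/13: (-3, 1, 2) → (9/13, 1, 46/13)
T2 translate by (-2, 2, -1): (9/13, 1, 46/13) → (-17/13, 3, 33/13)
T3 rotate right-handed about the x-axis with cos θ = 5/13, sin θ = -12/13: (-17/13, 3, 33/13) → (-17/13, 591/169, -303/169)
T4 reflect across x = 0: (-17/13, 591/169, -303/169) → (17/13, 591/169, -303/169)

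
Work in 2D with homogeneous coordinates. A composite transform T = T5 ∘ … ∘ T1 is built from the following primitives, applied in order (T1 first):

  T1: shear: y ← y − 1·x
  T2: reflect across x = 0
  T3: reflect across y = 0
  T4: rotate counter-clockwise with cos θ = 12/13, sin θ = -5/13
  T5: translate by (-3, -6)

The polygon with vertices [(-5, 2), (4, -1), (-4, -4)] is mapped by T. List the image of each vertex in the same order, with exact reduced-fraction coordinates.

T1 shear: y ← y − 1·x: (-5, 2) → (-5, 7); (4, -1) → (4, -5); (-4, -4) → (-4, 0)
T2 reflect across x = 0: (-5, 7) → (5, 7); (4, -5) → (-4, -5); (-4, 0) → (4, 0)
T3 reflect across y = 0: (5, 7) → (5, -7); (-4, -5) → (-4, 5); (4, 0) → (4, 0)
T4 rotate counter-clockwise with cos θ = 12/13, sin θ = -5/13: (5, -7) → (25/13, -109/13); (-4, 5) → (-23/13, 80/13); (4, 0) → (48/13, -20/13)
T5 translate by (-3, -6): (25/13, -109/13) → (-14/13, -187/13); (-23/13, 80/13) → (-62/13, 2/13); (48/13, -20/13) → (9/13, -98/13)

image vertices: (-14/13, -187/13), (-62/13, 2/13), (9/13, -98/13)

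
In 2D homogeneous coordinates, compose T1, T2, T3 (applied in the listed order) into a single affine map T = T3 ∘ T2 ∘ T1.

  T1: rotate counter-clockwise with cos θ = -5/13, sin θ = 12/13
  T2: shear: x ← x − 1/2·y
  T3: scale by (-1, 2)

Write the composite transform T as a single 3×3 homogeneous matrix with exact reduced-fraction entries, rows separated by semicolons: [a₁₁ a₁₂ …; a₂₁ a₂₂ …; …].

T = [11/13 19/26 0; 24/13 -10/13 0; 0 0 1]

T1 = [-5/13 -12/13 0; 12/13 -5/13 0; 0 0 1]
T2·T1 = [-11/13 -19/26 0; 12/13 -5/13 0; 0 0 1]
T3·…·T1 = [11/13 19/26 0; 24/13 -10/13 0; 0 0 1]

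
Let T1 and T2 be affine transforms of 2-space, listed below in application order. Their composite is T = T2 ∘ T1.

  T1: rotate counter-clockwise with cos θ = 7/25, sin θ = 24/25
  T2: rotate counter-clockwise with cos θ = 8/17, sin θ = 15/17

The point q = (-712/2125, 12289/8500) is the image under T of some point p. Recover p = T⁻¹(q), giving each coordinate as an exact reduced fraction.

p = (5/4, -4/5)

T1 = [7/25 -24/25 0; 24/25 7/25 0; 0 0 1]
T2·T1 = [-304/425 -297/425 0; 297/425 -304/425 0; 0 0 1]
det M = 1; M⁻¹ = [-304/425 297/425 0; -297/425 -304/425 0; 0 0 1]
M⁻¹ · (-712/2125, 12289/8500)ᵀ = (5/4, -4/5)ᵀ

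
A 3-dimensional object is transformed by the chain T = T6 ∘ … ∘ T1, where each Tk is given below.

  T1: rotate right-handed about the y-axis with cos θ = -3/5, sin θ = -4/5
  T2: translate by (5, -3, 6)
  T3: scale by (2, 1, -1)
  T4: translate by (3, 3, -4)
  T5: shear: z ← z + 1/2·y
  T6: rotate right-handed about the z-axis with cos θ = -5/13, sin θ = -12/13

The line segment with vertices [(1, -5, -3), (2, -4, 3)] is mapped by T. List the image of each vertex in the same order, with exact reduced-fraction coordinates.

T1 rotate right-handed about the y-axis with cos θ = -3/5, sin θ = -4/5: (1, -5, -3) → (9/5, -5, 13/5); (2, -4, 3) → (-18/5, -4, -1/5)
T2 translate by (5, -3, 6): (9/5, -5, 13/5) → (34/5, -8, 43/5); (-18/5, -4, -1/5) → (7/5, -7, 29/5)
T3 scale by (2, 1, -1): (34/5, -8, 43/5) → (68/5, -8, -43/5); (7/5, -7, 29/5) → (14/5, -7, -29/5)
T4 translate by (3, 3, -4): (68/5, -8, -43/5) → (83/5, -5, -63/5); (14/5, -7, -29/5) → (29/5, -4, -49/5)
T5 shear: z ← z + 1/2·y: (83/5, -5, -63/5) → (83/5, -5, -151/10); (29/5, -4, -49/5) → (29/5, -4, -59/5)
T6 rotate right-handed about the z-axis with cos θ = -5/13, sin θ = -12/13: (83/5, -5, -151/10) → (-11, -67/5, -151/10); (29/5, -4, -59/5) → (-77/13, -248/65, -59/5)

image vertices: (-11, -67/5, -151/10), (-77/13, -248/65, -59/5)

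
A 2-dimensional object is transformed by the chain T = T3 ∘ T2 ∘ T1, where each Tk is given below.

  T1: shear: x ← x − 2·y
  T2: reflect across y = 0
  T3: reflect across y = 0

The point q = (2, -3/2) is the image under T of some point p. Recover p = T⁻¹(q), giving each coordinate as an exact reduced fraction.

p = (-1, -3/2)

T1 = [1 -2 0; 0 1 0; 0 0 1]
T2·T1 = [1 -2 0; 0 -1 0; 0 0 1]
T3·…·T1 = [1 -2 0; 0 1 0; 0 0 1]
det M = 1; M⁻¹ = [1 2 0; 0 1 0; 0 0 1]
M⁻¹ · (2, -3/2)ᵀ = (-1, -3/2)ᵀ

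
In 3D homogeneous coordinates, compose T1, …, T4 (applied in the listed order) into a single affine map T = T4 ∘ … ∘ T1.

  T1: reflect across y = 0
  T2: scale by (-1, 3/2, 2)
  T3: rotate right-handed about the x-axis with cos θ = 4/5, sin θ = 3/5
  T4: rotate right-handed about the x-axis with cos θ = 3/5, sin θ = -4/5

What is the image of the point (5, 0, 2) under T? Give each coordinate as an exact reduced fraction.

T(p) = (-5, 28/25, 96/25)

T1 reflect across y = 0: (5, 0, 2) → (5, 0, 2)
T2 scale by (-1, 3/2, 2): (5, 0, 2) → (-5, 0, 4)
T3 rotate right-handed about the x-axis with cos θ = 4/5, sin θ = 3/5: (-5, 0, 4) → (-5, -12/5, 16/5)
T4 rotate right-handed about the x-axis with cos θ = 3/5, sin θ = -4/5: (-5, -12/5, 16/5) → (-5, 28/25, 96/25)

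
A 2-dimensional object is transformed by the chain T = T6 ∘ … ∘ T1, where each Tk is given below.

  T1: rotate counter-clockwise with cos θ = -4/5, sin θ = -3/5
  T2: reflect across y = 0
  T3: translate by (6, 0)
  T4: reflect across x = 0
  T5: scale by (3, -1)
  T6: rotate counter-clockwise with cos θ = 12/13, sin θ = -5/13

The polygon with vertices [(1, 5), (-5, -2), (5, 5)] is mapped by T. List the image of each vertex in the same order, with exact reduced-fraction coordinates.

image vertices: (-1591/65, 339/65), (-113/5, 72/5), (-215/13, -9/13)

T1 rotate counter-clockwise with cos θ = -4/5, sin θ = -3/5: (1, 5) → (11/5, -23/5); (-5, -2) → (14/5, 23/5); (5, 5) → (-1, -7)
T2 reflect across y = 0: (11/5, -23/5) → (11/5, 23/5); (14/5, 23/5) → (14/5, -23/5); (-1, -7) → (-1, 7)
T3 translate by (6, 0): (11/5, 23/5) → (41/5, 23/5); (14/5, -23/5) → (44/5, -23/5); (-1, 7) → (5, 7)
T4 reflect across x = 0: (41/5, 23/5) → (-41/5, 23/5); (44/5, -23/5) → (-44/5, -23/5); (5, 7) → (-5, 7)
T5 scale by (3, -1): (-41/5, 23/5) → (-123/5, -23/5); (-44/5, -23/5) → (-132/5, 23/5); (-5, 7) → (-15, -7)
T6 rotate counter-clockwise with cos θ = 12/13, sin θ = -5/13: (-123/5, -23/5) → (-1591/65, 339/65); (-132/5, 23/5) → (-113/5, 72/5); (-15, -7) → (-215/13, -9/13)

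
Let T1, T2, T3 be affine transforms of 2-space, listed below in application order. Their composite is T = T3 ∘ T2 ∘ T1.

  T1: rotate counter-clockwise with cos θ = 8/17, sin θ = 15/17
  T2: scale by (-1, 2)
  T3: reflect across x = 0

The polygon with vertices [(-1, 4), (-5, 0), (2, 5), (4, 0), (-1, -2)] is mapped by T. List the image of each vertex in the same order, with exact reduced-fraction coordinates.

image vertices: (-4, 2), (-40/17, -150/17), (-59/17, 140/17), (32/17, 120/17), (22/17, -62/17)

T1 rotate counter-clockwise with cos θ = 8/17, sin θ = 15/17: (-1, 4) → (-4, 1); (-5, 0) → (-40/17, -75/17); (2, 5) → (-59/17, 70/17); (4, 0) → (32/17, 60/17); (-1, -2) → (22/17, -31/17)
T2 scale by (-1, 2): (-4, 1) → (4, 2); (-40/17, -75/17) → (40/17, -150/17); (-59/17, 70/17) → (59/17, 140/17); (32/17, 60/17) → (-32/17, 120/17); (22/17, -31/17) → (-22/17, -62/17)
T3 reflect across x = 0: (4, 2) → (-4, 2); (40/17, -150/17) → (-40/17, -150/17); (59/17, 140/17) → (-59/17, 140/17); (-32/17, 120/17) → (32/17, 120/17); (-22/17, -62/17) → (22/17, -62/17)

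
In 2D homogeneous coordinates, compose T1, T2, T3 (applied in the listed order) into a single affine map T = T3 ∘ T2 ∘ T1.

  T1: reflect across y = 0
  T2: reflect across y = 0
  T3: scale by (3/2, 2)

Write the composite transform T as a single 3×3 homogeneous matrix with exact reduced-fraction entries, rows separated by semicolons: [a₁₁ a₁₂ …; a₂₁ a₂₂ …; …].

T = [3/2 0 0; 0 2 0; 0 0 1]

T1 = [1 0 0; 0 -1 0; 0 0 1]
T2·T1 = [1 0 0; 0 1 0; 0 0 1]
T3·…·T1 = [3/2 0 0; 0 2 0; 0 0 1]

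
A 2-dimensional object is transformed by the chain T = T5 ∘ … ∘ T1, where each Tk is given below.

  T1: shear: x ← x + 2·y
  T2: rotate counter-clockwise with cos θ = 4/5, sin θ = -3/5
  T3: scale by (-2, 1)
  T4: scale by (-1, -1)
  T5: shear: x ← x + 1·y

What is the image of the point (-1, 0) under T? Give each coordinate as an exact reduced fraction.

T(p) = (-11/5, -3/5)

T1 shear: x ← x + 2·y: (-1, 0) → (-1, 0)
T2 rotate counter-clockwise with cos θ = 4/5, sin θ = -3/5: (-1, 0) → (-4/5, 3/5)
T3 scale by (-2, 1): (-4/5, 3/5) → (8/5, 3/5)
T4 scale by (-1, -1): (8/5, 3/5) → (-8/5, -3/5)
T5 shear: x ← x + 1·y: (-8/5, -3/5) → (-11/5, -3/5)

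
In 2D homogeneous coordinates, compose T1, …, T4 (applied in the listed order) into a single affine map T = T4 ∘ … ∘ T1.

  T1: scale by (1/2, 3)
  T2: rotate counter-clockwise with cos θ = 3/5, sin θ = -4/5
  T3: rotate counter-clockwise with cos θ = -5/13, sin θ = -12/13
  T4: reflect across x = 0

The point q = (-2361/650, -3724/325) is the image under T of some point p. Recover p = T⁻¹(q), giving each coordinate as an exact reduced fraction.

T1 = [1/2 0 0; 0 3 0; 0 0 1]
T2·T1 = [3/10 12/5 0; -2/5 9/5 0; 0 0 1]
T3·…·T1 = [-63/130 48/65 0; -8/65 -189/65 0; 0 0 1]
T4·…·T1 = [63/130 -48/65 0; -8/65 -189/65 0; 0 0 1]
det M = -3/2; M⁻¹ = [126/65 -32/65 0; -16/195 -21/65 0; 0 0 1]
M⁻¹ · (-2361/650, -3724/325)ᵀ = (-7/5, 4)ᵀ

p = (-7/5, 4)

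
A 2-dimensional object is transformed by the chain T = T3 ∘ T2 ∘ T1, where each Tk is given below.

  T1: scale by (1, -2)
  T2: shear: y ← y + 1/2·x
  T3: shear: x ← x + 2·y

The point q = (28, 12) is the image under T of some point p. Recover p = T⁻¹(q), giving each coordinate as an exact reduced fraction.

p = (4, -5)

T1 = [1 0 0; 0 -2 0; 0 0 1]
T2·T1 = [1 0 0; 1/2 -2 0; 0 0 1]
T3·…·T1 = [2 -4 0; 1/2 -2 0; 0 0 1]
det M = -2; M⁻¹ = [1 -2 0; 1/4 -1 0; 0 0 1]
M⁻¹ · (28, 12)ᵀ = (4, -5)ᵀ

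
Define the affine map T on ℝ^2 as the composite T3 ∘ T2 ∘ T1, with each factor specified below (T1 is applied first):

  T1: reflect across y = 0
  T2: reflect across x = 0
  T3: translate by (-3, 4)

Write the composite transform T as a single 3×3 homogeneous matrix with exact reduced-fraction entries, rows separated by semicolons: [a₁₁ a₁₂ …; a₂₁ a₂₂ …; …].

T1 = [1 0 0; 0 -1 0; 0 0 1]
T2·T1 = [-1 0 0; 0 -1 0; 0 0 1]
T3·…·T1 = [-1 0 -3; 0 -1 4; 0 0 1]

T = [-1 0 -3; 0 -1 4; 0 0 1]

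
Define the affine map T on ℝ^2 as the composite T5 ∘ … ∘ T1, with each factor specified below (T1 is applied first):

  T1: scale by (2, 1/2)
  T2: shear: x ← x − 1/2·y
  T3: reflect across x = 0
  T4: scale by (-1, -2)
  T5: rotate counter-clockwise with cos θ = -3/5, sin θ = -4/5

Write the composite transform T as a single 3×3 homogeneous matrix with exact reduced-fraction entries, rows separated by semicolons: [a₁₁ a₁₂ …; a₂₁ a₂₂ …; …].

T1 = [2 0 0; 0 1/2 0; 0 0 1]
T2·T1 = [2 -1/4 0; 0 1/2 0; 0 0 1]
T3·…·T1 = [-2 1/4 0; 0 1/2 0; 0 0 1]
T4·…·T1 = [2 -1/4 0; 0 -1 0; 0 0 1]
T5·…·T1 = [-6/5 -13/20 0; -8/5 4/5 0; 0 0 1]

T = [-6/5 -13/20 0; -8/5 4/5 0; 0 0 1]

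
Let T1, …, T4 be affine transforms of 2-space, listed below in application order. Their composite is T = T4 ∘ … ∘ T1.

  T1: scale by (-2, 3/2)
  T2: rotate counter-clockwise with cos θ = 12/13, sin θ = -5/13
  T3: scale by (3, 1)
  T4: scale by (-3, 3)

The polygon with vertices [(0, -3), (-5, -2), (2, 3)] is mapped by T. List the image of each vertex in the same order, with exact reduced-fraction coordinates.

image vertices: (405/26, -162/13), (-945/13, -258/13), (459/26, 222/13)

T1 scale by (-2, 3/2): (0, -3) → (0, -9/2); (-5, -2) → (10, -3); (2, 3) → (-4, 9/2)
T2 rotate counter-clockwise with cos θ = 12/13, sin θ = -5/13: (0, -9/2) → (-45/26, -54/13); (10, -3) → (105/13, -86/13); (-4, 9/2) → (-51/26, 74/13)
T3 scale by (3, 1): (-45/26, -54/13) → (-135/26, -54/13); (105/13, -86/13) → (315/13, -86/13); (-51/26, 74/13) → (-153/26, 74/13)
T4 scale by (-3, 3): (-135/26, -54/13) → (405/26, -162/13); (315/13, -86/13) → (-945/13, -258/13); (-153/26, 74/13) → (459/26, 222/13)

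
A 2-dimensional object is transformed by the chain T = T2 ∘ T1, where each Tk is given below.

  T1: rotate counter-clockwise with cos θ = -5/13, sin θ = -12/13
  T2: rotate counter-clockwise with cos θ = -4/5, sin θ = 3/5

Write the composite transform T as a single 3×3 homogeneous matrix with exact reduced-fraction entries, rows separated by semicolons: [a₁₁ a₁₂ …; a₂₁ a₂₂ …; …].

T = [56/65 -33/65 0; 33/65 56/65 0; 0 0 1]

T1 = [-5/13 12/13 0; -12/13 -5/13 0; 0 0 1]
T2·T1 = [56/65 -33/65 0; 33/65 56/65 0; 0 0 1]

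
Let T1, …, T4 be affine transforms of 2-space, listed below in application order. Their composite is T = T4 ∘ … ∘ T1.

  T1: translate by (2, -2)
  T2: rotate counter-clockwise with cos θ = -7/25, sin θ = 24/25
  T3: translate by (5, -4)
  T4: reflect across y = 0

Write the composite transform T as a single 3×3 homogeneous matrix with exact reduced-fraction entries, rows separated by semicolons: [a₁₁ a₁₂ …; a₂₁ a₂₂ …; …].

T1 = [1 0 2; 0 1 -2; 0 0 1]
T2·T1 = [-7/25 -24/25 34/25; 24/25 -7/25 62/25; 0 0 1]
T3·…·T1 = [-7/25 -24/25 159/25; 24/25 -7/25 -38/25; 0 0 1]
T4·…·T1 = [-7/25 -24/25 159/25; -24/25 7/25 38/25; 0 0 1]

T = [-7/25 -24/25 159/25; -24/25 7/25 38/25; 0 0 1]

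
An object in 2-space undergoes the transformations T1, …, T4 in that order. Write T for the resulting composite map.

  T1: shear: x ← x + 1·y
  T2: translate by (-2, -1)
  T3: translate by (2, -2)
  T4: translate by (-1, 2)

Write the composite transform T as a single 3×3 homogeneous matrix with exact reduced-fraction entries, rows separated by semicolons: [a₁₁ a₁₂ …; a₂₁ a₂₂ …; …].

T1 = [1 1 0; 0 1 0; 0 0 1]
T2·T1 = [1 1 -2; 0 1 -1; 0 0 1]
T3·…·T1 = [1 1 0; 0 1 -3; 0 0 1]
T4·…·T1 = [1 1 -1; 0 1 -1; 0 0 1]

T = [1 1 -1; 0 1 -1; 0 0 1]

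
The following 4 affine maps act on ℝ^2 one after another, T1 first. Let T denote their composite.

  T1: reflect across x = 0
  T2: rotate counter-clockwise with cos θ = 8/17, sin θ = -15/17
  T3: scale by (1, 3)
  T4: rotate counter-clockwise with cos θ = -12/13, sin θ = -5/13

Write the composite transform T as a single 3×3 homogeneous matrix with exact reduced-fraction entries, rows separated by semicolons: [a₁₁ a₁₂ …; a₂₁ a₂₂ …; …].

T1 = [-1 0 0; 0 1 0; 0 0 1]
T2·T1 = [-8/17 15/17 0; 15/17 8/17 0; 0 0 1]
T3·…·T1 = [-8/17 15/17 0; 45/17 24/17 0; 0 0 1]
T4·…·T1 = [321/221 -60/221 0; -500/221 -363/221 0; 0 0 1]

T = [321/221 -60/221 0; -500/221 -363/221 0; 0 0 1]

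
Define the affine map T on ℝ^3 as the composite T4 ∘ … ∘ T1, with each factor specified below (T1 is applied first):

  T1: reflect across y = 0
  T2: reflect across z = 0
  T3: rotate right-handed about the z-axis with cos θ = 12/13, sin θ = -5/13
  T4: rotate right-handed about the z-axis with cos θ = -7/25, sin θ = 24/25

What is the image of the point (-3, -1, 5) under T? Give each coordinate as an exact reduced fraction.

T1 reflect across y = 0: (-3, -1, 5) → (-3, 1, 5)
T2 reflect across z = 0: (-3, 1, 5) → (-3, 1, -5)
T3 rotate right-handed about the z-axis with cos θ = 12/13, sin θ = -5/13: (-3, 1, -5) → (-31/13, 27/13, -5)
T4 rotate right-handed about the z-axis with cos θ = -7/25, sin θ = 24/25: (-31/13, 27/13, -5) → (-431/325, -933/325, -5)

T(p) = (-431/325, -933/325, -5)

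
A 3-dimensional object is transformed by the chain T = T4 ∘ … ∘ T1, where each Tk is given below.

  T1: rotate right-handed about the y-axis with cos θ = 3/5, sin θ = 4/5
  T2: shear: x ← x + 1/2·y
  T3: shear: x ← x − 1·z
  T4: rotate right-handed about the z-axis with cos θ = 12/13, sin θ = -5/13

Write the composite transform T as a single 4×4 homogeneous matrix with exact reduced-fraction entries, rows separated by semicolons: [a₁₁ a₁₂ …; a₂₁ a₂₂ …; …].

T = [84/65 11/13 12/65 0; -7/13 19/26 -1/13 0; -4/5 0 3/5 0; 0 0 0 1]

T1 = [3/5 0 4/5 0; 0 1 0 0; -4/5 0 3/5 0; 0 0 0 1]
T2·T1 = [3/5 1/2 4/5 0; 0 1 0 0; -4/5 0 3/5 0; 0 0 0 1]
T3·…·T1 = [7/5 1/2 1/5 0; 0 1 0 0; -4/5 0 3/5 0; 0 0 0 1]
T4·…·T1 = [84/65 11/13 12/65 0; -7/13 19/26 -1/13 0; -4/5 0 3/5 0; 0 0 0 1]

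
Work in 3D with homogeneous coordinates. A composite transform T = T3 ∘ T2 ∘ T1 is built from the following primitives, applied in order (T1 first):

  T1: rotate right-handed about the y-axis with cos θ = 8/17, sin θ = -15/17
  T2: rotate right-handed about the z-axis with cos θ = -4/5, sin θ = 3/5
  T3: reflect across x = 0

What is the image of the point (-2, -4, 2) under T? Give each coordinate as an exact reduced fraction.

T(p) = (-388/85, 134/85, -14/17)

T1 rotate right-handed about the y-axis with cos θ = 8/17, sin θ = -15/17: (-2, -4, 2) → (-46/17, -4, -14/17)
T2 rotate right-handed about the z-axis with cos θ = -4/5, sin θ = 3/5: (-46/17, -4, -14/17) → (388/85, 134/85, -14/17)
T3 reflect across x = 0: (388/85, 134/85, -14/17) → (-388/85, 134/85, -14/17)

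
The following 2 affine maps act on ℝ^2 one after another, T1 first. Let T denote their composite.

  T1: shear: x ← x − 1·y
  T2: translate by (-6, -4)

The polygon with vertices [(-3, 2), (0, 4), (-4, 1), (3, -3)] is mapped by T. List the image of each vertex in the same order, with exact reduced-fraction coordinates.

T1 shear: x ← x − 1·y: (-3, 2) → (-5, 2); (0, 4) → (-4, 4); (-4, 1) → (-5, 1); (3, -3) → (6, -3)
T2 translate by (-6, -4): (-5, 2) → (-11, -2); (-4, 4) → (-10, 0); (-5, 1) → (-11, -3); (6, -3) → (0, -7)

image vertices: (-11, -2), (-10, 0), (-11, -3), (0, -7)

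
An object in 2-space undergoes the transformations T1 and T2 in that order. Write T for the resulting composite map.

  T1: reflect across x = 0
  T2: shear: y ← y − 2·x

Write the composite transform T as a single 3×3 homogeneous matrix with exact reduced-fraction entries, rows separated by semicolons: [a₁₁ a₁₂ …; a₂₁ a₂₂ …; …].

T = [-1 0 0; 2 1 0; 0 0 1]

T1 = [-1 0 0; 0 1 0; 0 0 1]
T2·T1 = [-1 0 0; 2 1 0; 0 0 1]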